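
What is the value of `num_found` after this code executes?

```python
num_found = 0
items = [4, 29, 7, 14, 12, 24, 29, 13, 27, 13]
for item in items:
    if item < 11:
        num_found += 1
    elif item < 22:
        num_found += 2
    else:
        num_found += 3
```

Let's trace through this code step by step.

Initialize: num_found = 0
Initialize: items = [4, 29, 7, 14, 12, 24, 29, 13, 27, 13]
Entering loop: for item in items:

After execution: num_found = 22
22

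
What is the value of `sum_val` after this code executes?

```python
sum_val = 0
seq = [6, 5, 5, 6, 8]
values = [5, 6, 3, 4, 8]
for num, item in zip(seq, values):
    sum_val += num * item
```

Let's trace through this code step by step.

Initialize: sum_val = 0
Initialize: seq = [6, 5, 5, 6, 8]
Initialize: values = [5, 6, 3, 4, 8]
Entering loop: for num, item in zip(seq, values):

After execution: sum_val = 163
163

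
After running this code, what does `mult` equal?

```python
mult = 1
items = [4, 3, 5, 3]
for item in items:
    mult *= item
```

Let's trace through this code step by step.

Initialize: mult = 1
Initialize: items = [4, 3, 5, 3]
Entering loop: for item in items:

After execution: mult = 180
180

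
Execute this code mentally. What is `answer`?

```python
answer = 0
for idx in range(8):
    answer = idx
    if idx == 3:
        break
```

Let's trace through this code step by step.

Initialize: answer = 0
Entering loop: for idx in range(8):

After execution: answer = 3
3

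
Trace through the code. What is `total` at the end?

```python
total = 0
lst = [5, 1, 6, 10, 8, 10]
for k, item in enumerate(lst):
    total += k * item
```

Let's trace through this code step by step.

Initialize: total = 0
Initialize: lst = [5, 1, 6, 10, 8, 10]
Entering loop: for k, item in enumerate(lst):

After execution: total = 125
125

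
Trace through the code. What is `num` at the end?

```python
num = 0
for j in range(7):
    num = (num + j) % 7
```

Let's trace through this code step by step.

Initialize: num = 0
Entering loop: for j in range(7):

After execution: num = 0
0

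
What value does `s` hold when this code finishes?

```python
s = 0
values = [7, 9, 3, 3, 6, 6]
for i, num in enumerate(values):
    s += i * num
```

Let's trace through this code step by step.

Initialize: s = 0
Initialize: values = [7, 9, 3, 3, 6, 6]
Entering loop: for i, num in enumerate(values):

After execution: s = 78
78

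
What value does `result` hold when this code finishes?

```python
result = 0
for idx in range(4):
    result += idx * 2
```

Let's trace through this code step by step.

Initialize: result = 0
Entering loop: for idx in range(4):

After execution: result = 12
12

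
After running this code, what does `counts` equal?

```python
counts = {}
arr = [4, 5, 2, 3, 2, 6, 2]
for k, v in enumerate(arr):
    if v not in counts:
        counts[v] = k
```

Let's trace through this code step by step.

Initialize: counts = {}
Initialize: arr = [4, 5, 2, 3, 2, 6, 2]
Entering loop: for k, v in enumerate(arr):

After execution: counts = {4: 0, 5: 1, 2: 2, 3: 3, 6: 5}
{4: 0, 5: 1, 2: 2, 3: 3, 6: 5}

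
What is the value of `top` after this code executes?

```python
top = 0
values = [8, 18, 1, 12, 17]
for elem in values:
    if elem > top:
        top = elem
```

Let's trace through this code step by step.

Initialize: top = 0
Initialize: values = [8, 18, 1, 12, 17]
Entering loop: for elem in values:

After execution: top = 18
18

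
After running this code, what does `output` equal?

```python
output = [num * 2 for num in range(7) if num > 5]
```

Let's trace through this code step by step.

Initialize: output = [num * 2 for num in range(7) if num > 5]

After execution: output = [12]
[12]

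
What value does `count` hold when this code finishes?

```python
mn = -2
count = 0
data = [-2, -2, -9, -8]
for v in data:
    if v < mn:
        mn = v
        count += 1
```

Let's trace through this code step by step.

Initialize: mn = -2
Initialize: count = 0
Initialize: data = [-2, -2, -9, -8]
Entering loop: for v in data:

After execution: count = 1
1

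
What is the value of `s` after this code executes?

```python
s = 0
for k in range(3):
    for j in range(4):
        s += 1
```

Let's trace through this code step by step.

Initialize: s = 0
Entering loop: for k in range(3):

After execution: s = 12
12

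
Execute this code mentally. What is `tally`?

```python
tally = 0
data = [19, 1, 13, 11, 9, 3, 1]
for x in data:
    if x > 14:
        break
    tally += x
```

Let's trace through this code step by step.

Initialize: tally = 0
Initialize: data = [19, 1, 13, 11, 9, 3, 1]
Entering loop: for x in data:

After execution: tally = 0
0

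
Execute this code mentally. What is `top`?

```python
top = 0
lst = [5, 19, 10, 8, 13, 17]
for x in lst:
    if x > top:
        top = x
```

Let's trace through this code step by step.

Initialize: top = 0
Initialize: lst = [5, 19, 10, 8, 13, 17]
Entering loop: for x in lst:

After execution: top = 19
19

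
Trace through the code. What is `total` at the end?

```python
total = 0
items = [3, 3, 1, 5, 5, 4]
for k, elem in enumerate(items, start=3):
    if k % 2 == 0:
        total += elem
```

Let's trace through this code step by step.

Initialize: total = 0
Initialize: items = [3, 3, 1, 5, 5, 4]
Entering loop: for k, elem in enumerate(items, start=3):

After execution: total = 12
12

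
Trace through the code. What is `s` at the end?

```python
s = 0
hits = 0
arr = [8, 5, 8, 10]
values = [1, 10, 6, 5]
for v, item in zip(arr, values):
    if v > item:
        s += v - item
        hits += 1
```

Let's trace through this code step by step.

Initialize: s = 0
Initialize: hits = 0
Initialize: arr = [8, 5, 8, 10]
Initialize: values = [1, 10, 6, 5]
Entering loop: for v, item in zip(arr, values):

After execution: s = 14
14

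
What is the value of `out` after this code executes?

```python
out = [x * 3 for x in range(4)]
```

Let's trace through this code step by step.

Initialize: out = [x * 3 for x in range(4)]

After execution: out = [0, 3, 6, 9]
[0, 3, 6, 9]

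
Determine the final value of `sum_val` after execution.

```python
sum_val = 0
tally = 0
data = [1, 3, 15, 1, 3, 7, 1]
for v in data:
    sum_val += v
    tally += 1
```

Let's trace through this code step by step.

Initialize: sum_val = 0
Initialize: tally = 0
Initialize: data = [1, 3, 15, 1, 3, 7, 1]
Entering loop: for v in data:

After execution: sum_val = 31
31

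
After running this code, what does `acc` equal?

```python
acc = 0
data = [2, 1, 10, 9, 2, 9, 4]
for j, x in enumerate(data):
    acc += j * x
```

Let's trace through this code step by step.

Initialize: acc = 0
Initialize: data = [2, 1, 10, 9, 2, 9, 4]
Entering loop: for j, x in enumerate(data):

After execution: acc = 125
125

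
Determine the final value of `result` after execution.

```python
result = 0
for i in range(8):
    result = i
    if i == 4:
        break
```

Let's trace through this code step by step.

Initialize: result = 0
Entering loop: for i in range(8):

After execution: result = 4
4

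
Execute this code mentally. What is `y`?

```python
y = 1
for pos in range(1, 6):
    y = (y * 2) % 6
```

Let's trace through this code step by step.

Initialize: y = 1
Entering loop: for pos in range(1, 6):

After execution: y = 2
2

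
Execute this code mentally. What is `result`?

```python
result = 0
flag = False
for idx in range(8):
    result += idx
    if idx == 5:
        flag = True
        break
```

Let's trace through this code step by step.

Initialize: result = 0
Initialize: flag = False
Entering loop: for idx in range(8):

After execution: result = 15
15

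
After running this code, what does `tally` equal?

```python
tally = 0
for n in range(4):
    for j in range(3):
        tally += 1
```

Let's trace through this code step by step.

Initialize: tally = 0
Entering loop: for n in range(4):

After execution: tally = 12
12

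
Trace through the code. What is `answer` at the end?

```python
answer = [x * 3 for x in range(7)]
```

Let's trace through this code step by step.

Initialize: answer = [x * 3 for x in range(7)]

After execution: answer = [0, 3, 6, 9, 12, 15, 18]
[0, 3, 6, 9, 12, 15, 18]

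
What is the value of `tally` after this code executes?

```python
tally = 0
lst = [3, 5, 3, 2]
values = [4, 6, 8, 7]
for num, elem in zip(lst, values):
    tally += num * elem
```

Let's trace through this code step by step.

Initialize: tally = 0
Initialize: lst = [3, 5, 3, 2]
Initialize: values = [4, 6, 8, 7]
Entering loop: for num, elem in zip(lst, values):

After execution: tally = 80
80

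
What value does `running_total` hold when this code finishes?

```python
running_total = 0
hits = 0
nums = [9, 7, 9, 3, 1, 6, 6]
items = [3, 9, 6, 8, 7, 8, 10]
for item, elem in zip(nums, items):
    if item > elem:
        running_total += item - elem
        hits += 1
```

Let's trace through this code step by step.

Initialize: running_total = 0
Initialize: hits = 0
Initialize: nums = [9, 7, 9, 3, 1, 6, 6]
Initialize: items = [3, 9, 6, 8, 7, 8, 10]
Entering loop: for item, elem in zip(nums, items):

After execution: running_total = 9
9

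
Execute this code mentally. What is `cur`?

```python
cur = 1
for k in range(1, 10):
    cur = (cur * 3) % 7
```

Let's trace through this code step by step.

Initialize: cur = 1
Entering loop: for k in range(1, 10):

After execution: cur = 6
6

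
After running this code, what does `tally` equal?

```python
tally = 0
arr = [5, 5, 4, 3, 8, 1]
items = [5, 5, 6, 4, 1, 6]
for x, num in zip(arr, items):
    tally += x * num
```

Let's trace through this code step by step.

Initialize: tally = 0
Initialize: arr = [5, 5, 4, 3, 8, 1]
Initialize: items = [5, 5, 6, 4, 1, 6]
Entering loop: for x, num in zip(arr, items):

After execution: tally = 100
100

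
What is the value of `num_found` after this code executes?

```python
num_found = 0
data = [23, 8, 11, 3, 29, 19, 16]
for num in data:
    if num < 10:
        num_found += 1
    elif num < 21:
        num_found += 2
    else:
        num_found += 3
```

Let's trace through this code step by step.

Initialize: num_found = 0
Initialize: data = [23, 8, 11, 3, 29, 19, 16]
Entering loop: for num in data:

After execution: num_found = 14
14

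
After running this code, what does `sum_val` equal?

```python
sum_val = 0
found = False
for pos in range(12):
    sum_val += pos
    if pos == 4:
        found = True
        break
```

Let's trace through this code step by step.

Initialize: sum_val = 0
Initialize: found = False
Entering loop: for pos in range(12):

After execution: sum_val = 10
10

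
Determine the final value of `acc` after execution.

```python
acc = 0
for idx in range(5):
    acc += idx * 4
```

Let's trace through this code step by step.

Initialize: acc = 0
Entering loop: for idx in range(5):

After execution: acc = 40
40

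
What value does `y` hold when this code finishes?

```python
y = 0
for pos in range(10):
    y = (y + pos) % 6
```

Let's trace through this code step by step.

Initialize: y = 0
Entering loop: for pos in range(10):

After execution: y = 3
3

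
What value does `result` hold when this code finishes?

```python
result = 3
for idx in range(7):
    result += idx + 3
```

Let's trace through this code step by step.

Initialize: result = 3
Entering loop: for idx in range(7):

After execution: result = 45
45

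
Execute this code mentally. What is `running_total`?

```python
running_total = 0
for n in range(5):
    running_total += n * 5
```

Let's trace through this code step by step.

Initialize: running_total = 0
Entering loop: for n in range(5):

After execution: running_total = 50
50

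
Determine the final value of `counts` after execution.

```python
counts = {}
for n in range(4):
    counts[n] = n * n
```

Let's trace through this code step by step.

Initialize: counts = {}
Entering loop: for n in range(4):

After execution: counts = {0: 0, 1: 1, 2: 4, 3: 9}
{0: 0, 1: 1, 2: 4, 3: 9}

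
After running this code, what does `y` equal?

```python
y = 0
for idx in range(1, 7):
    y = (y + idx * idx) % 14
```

Let's trace through this code step by step.

Initialize: y = 0
Entering loop: for idx in range(1, 7):

After execution: y = 7
7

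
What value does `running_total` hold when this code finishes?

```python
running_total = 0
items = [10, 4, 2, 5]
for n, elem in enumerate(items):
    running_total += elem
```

Let's trace through this code step by step.

Initialize: running_total = 0
Initialize: items = [10, 4, 2, 5]
Entering loop: for n, elem in enumerate(items):

After execution: running_total = 21
21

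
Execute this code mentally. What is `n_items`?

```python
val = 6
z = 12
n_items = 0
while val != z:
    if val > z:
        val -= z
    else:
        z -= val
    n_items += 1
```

Let's trace through this code step by step.

Initialize: val = 6
Initialize: z = 12
Initialize: n_items = 0
Entering loop: while val != z:

After execution: n_items = 1
1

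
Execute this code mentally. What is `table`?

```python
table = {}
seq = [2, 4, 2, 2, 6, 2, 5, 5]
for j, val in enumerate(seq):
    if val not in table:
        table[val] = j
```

Let's trace through this code step by step.

Initialize: table = {}
Initialize: seq = [2, 4, 2, 2, 6, 2, 5, 5]
Entering loop: for j, val in enumerate(seq):

After execution: table = {2: 0, 4: 1, 6: 4, 5: 6}
{2: 0, 4: 1, 6: 4, 5: 6}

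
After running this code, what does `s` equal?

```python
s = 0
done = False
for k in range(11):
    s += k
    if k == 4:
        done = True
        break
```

Let's trace through this code step by step.

Initialize: s = 0
Initialize: done = False
Entering loop: for k in range(11):

After execution: s = 10
10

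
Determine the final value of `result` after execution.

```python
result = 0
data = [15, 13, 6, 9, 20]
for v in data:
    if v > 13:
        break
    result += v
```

Let's trace through this code step by step.

Initialize: result = 0
Initialize: data = [15, 13, 6, 9, 20]
Entering loop: for v in data:

After execution: result = 0
0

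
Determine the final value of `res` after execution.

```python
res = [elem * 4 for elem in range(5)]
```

Let's trace through this code step by step.

Initialize: res = [elem * 4 for elem in range(5)]

After execution: res = [0, 4, 8, 12, 16]
[0, 4, 8, 12, 16]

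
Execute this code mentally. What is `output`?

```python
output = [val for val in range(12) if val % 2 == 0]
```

Let's trace through this code step by step.

Initialize: output = [val for val in range(12) if val % 2 == 0]

After execution: output = [0, 2, 4, 6, 8, 10]
[0, 2, 4, 6, 8, 10]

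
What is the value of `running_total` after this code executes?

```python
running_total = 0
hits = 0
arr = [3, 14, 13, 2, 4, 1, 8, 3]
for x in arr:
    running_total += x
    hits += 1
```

Let's trace through this code step by step.

Initialize: running_total = 0
Initialize: hits = 0
Initialize: arr = [3, 14, 13, 2, 4, 1, 8, 3]
Entering loop: for x in arr:

After execution: running_total = 48
48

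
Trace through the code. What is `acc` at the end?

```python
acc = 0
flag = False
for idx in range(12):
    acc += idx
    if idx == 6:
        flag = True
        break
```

Let's trace through this code step by step.

Initialize: acc = 0
Initialize: flag = False
Entering loop: for idx in range(12):

After execution: acc = 21
21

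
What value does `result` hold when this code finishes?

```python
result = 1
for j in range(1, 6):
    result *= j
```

Let's trace through this code step by step.

Initialize: result = 1
Entering loop: for j in range(1, 6):

After execution: result = 120
120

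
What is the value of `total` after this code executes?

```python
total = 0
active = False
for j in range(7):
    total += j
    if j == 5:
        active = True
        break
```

Let's trace through this code step by step.

Initialize: total = 0
Initialize: active = False
Entering loop: for j in range(7):

After execution: total = 15
15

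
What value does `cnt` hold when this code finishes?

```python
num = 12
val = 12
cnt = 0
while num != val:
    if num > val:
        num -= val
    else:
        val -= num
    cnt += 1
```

Let's trace through this code step by step.

Initialize: num = 12
Initialize: val = 12
Initialize: cnt = 0
Entering loop: while num != val:

After execution: cnt = 0
0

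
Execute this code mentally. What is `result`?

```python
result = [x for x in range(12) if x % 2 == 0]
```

Let's trace through this code step by step.

Initialize: result = [x for x in range(12) if x % 2 == 0]

After execution: result = [0, 2, 4, 6, 8, 10]
[0, 2, 4, 6, 8, 10]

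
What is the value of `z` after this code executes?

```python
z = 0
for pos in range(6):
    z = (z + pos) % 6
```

Let's trace through this code step by step.

Initialize: z = 0
Entering loop: for pos in range(6):

After execution: z = 3
3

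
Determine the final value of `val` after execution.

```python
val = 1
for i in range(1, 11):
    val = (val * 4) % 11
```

Let's trace through this code step by step.

Initialize: val = 1
Entering loop: for i in range(1, 11):

After execution: val = 1
1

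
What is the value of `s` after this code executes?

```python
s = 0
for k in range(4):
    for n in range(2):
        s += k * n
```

Let's trace through this code step by step.

Initialize: s = 0
Entering loop: for k in range(4):

After execution: s = 6
6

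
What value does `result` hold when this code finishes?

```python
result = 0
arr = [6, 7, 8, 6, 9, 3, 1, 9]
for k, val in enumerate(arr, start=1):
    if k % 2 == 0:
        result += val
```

Let's trace through this code step by step.

Initialize: result = 0
Initialize: arr = [6, 7, 8, 6, 9, 3, 1, 9]
Entering loop: for k, val in enumerate(arr, start=1):

After execution: result = 25
25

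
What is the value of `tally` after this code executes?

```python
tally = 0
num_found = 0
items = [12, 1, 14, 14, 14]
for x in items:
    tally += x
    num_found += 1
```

Let's trace through this code step by step.

Initialize: tally = 0
Initialize: num_found = 0
Initialize: items = [12, 1, 14, 14, 14]
Entering loop: for x in items:

After execution: tally = 55
55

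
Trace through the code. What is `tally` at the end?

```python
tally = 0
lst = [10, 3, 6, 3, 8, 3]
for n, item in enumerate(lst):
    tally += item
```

Let's trace through this code step by step.

Initialize: tally = 0
Initialize: lst = [10, 3, 6, 3, 8, 3]
Entering loop: for n, item in enumerate(lst):

After execution: tally = 33
33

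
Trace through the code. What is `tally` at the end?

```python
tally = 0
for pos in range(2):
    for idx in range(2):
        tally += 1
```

Let's trace through this code step by step.

Initialize: tally = 0
Entering loop: for pos in range(2):

After execution: tally = 4
4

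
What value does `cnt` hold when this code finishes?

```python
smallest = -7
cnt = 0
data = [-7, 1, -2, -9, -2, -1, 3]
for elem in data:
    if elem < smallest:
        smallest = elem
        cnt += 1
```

Let's trace through this code step by step.

Initialize: smallest = -7
Initialize: cnt = 0
Initialize: data = [-7, 1, -2, -9, -2, -1, 3]
Entering loop: for elem in data:

After execution: cnt = 1
1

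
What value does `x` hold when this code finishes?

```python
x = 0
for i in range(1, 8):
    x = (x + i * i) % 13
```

Let's trace through this code step by step.

Initialize: x = 0
Entering loop: for i in range(1, 8):

After execution: x = 10
10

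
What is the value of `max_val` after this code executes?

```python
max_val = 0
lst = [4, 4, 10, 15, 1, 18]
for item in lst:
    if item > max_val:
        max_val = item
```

Let's trace through this code step by step.

Initialize: max_val = 0
Initialize: lst = [4, 4, 10, 15, 1, 18]
Entering loop: for item in lst:

After execution: max_val = 18
18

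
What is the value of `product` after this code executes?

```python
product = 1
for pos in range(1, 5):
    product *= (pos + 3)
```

Let's trace through this code step by step.

Initialize: product = 1
Entering loop: for pos in range(1, 5):

After execution: product = 840
840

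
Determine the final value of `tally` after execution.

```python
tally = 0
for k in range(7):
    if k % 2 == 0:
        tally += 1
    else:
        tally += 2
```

Let's trace through this code step by step.

Initialize: tally = 0
Entering loop: for k in range(7):

After execution: tally = 10
10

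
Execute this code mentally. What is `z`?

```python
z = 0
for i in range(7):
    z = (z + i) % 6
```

Let's trace through this code step by step.

Initialize: z = 0
Entering loop: for i in range(7):

After execution: z = 3
3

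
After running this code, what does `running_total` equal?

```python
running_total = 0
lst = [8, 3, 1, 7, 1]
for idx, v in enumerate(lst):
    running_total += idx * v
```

Let's trace through this code step by step.

Initialize: running_total = 0
Initialize: lst = [8, 3, 1, 7, 1]
Entering loop: for idx, v in enumerate(lst):

After execution: running_total = 30
30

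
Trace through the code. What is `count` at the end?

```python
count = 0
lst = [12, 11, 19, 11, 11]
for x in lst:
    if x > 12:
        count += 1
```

Let's trace through this code step by step.

Initialize: count = 0
Initialize: lst = [12, 11, 19, 11, 11]
Entering loop: for x in lst:

After execution: count = 1
1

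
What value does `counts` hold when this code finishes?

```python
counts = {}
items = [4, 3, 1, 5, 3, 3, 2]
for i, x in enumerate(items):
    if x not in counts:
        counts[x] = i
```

Let's trace through this code step by step.

Initialize: counts = {}
Initialize: items = [4, 3, 1, 5, 3, 3, 2]
Entering loop: for i, x in enumerate(items):

After execution: counts = {4: 0, 3: 1, 1: 2, 5: 3, 2: 6}
{4: 0, 3: 1, 1: 2, 5: 3, 2: 6}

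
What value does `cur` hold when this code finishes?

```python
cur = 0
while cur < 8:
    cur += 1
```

Let's trace through this code step by step.

Initialize: cur = 0
Entering loop: while cur < 8:

After execution: cur = 8
8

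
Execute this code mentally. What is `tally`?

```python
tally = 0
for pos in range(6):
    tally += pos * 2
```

Let's trace through this code step by step.

Initialize: tally = 0
Entering loop: for pos in range(6):

After execution: tally = 30
30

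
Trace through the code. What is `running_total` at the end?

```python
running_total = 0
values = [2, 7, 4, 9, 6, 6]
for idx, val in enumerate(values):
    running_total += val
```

Let's trace through this code step by step.

Initialize: running_total = 0
Initialize: values = [2, 7, 4, 9, 6, 6]
Entering loop: for idx, val in enumerate(values):

After execution: running_total = 34
34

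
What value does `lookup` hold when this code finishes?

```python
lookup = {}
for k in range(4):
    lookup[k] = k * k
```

Let's trace through this code step by step.

Initialize: lookup = {}
Entering loop: for k in range(4):

After execution: lookup = {0: 0, 1: 1, 2: 4, 3: 9}
{0: 0, 1: 1, 2: 4, 3: 9}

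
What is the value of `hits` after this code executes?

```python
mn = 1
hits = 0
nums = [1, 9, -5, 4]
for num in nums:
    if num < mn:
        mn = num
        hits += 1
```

Let's trace through this code step by step.

Initialize: mn = 1
Initialize: hits = 0
Initialize: nums = [1, 9, -5, 4]
Entering loop: for num in nums:

After execution: hits = 1
1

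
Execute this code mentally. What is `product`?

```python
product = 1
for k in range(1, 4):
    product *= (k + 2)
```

Let's trace through this code step by step.

Initialize: product = 1
Entering loop: for k in range(1, 4):

After execution: product = 60
60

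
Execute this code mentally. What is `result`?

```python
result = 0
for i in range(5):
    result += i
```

Let's trace through this code step by step.

Initialize: result = 0
Entering loop: for i in range(5):

After execution: result = 10
10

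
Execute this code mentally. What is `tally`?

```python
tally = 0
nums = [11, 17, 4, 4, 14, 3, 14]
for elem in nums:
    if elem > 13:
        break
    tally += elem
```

Let's trace through this code step by step.

Initialize: tally = 0
Initialize: nums = [11, 17, 4, 4, 14, 3, 14]
Entering loop: for elem in nums:

After execution: tally = 11
11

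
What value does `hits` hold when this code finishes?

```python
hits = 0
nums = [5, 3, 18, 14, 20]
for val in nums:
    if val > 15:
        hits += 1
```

Let's trace through this code step by step.

Initialize: hits = 0
Initialize: nums = [5, 3, 18, 14, 20]
Entering loop: for val in nums:

After execution: hits = 2
2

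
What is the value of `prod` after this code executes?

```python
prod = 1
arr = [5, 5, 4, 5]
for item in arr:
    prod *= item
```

Let's trace through this code step by step.

Initialize: prod = 1
Initialize: arr = [5, 5, 4, 5]
Entering loop: for item in arr:

After execution: prod = 500
500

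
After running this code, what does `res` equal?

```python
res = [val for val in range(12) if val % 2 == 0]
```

Let's trace through this code step by step.

Initialize: res = [val for val in range(12) if val % 2 == 0]

After execution: res = [0, 2, 4, 6, 8, 10]
[0, 2, 4, 6, 8, 10]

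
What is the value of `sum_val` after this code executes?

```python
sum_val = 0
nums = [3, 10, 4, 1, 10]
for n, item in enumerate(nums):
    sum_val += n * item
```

Let's trace through this code step by step.

Initialize: sum_val = 0
Initialize: nums = [3, 10, 4, 1, 10]
Entering loop: for n, item in enumerate(nums):

After execution: sum_val = 61
61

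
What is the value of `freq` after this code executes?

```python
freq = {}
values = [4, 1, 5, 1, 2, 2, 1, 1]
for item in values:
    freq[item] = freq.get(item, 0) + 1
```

Let's trace through this code step by step.

Initialize: freq = {}
Initialize: values = [4, 1, 5, 1, 2, 2, 1, 1]
Entering loop: for item in values:

After execution: freq = {4: 1, 1: 4, 5: 1, 2: 2}
{4: 1, 1: 4, 5: 1, 2: 2}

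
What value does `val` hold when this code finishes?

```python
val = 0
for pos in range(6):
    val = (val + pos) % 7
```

Let's trace through this code step by step.

Initialize: val = 0
Entering loop: for pos in range(6):

After execution: val = 1
1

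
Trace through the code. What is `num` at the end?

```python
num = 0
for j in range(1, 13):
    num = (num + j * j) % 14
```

Let's trace through this code step by step.

Initialize: num = 0
Entering loop: for j in range(1, 13):

After execution: num = 6
6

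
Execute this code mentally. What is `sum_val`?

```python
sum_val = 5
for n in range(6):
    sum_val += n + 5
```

Let's trace through this code step by step.

Initialize: sum_val = 5
Entering loop: for n in range(6):

After execution: sum_val = 50
50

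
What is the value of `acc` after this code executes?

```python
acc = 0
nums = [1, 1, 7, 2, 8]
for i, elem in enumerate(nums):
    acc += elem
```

Let's trace through this code step by step.

Initialize: acc = 0
Initialize: nums = [1, 1, 7, 2, 8]
Entering loop: for i, elem in enumerate(nums):

After execution: acc = 19
19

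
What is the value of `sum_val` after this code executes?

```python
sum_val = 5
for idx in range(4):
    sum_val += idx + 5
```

Let's trace through this code step by step.

Initialize: sum_val = 5
Entering loop: for idx in range(4):

After execution: sum_val = 31
31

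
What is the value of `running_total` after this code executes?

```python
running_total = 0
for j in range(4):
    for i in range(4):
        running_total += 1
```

Let's trace through this code step by step.

Initialize: running_total = 0
Entering loop: for j in range(4):

After execution: running_total = 16
16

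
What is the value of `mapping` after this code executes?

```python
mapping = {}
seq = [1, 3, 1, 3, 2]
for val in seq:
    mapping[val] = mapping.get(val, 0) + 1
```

Let's trace through this code step by step.

Initialize: mapping = {}
Initialize: seq = [1, 3, 1, 3, 2]
Entering loop: for val in seq:

After execution: mapping = {1: 2, 3: 2, 2: 1}
{1: 2, 3: 2, 2: 1}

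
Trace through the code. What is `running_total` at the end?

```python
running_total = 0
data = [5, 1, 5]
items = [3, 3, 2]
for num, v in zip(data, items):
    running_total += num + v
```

Let's trace through this code step by step.

Initialize: running_total = 0
Initialize: data = [5, 1, 5]
Initialize: items = [3, 3, 2]
Entering loop: for num, v in zip(data, items):

After execution: running_total = 19
19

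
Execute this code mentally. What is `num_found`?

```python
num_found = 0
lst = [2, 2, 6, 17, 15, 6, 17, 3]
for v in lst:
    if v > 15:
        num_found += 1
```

Let's trace through this code step by step.

Initialize: num_found = 0
Initialize: lst = [2, 2, 6, 17, 15, 6, 17, 3]
Entering loop: for v in lst:

After execution: num_found = 2
2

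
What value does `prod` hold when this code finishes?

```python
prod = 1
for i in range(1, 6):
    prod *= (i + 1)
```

Let's trace through this code step by step.

Initialize: prod = 1
Entering loop: for i in range(1, 6):

After execution: prod = 720
720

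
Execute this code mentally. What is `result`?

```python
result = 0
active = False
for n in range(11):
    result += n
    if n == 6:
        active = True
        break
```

Let's trace through this code step by step.

Initialize: result = 0
Initialize: active = False
Entering loop: for n in range(11):

After execution: result = 21
21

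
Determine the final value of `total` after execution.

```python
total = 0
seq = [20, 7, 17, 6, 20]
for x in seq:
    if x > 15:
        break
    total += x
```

Let's trace through this code step by step.

Initialize: total = 0
Initialize: seq = [20, 7, 17, 6, 20]
Entering loop: for x in seq:

After execution: total = 0
0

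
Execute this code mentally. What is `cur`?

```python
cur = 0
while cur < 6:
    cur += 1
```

Let's trace through this code step by step.

Initialize: cur = 0
Entering loop: while cur < 6:

After execution: cur = 6
6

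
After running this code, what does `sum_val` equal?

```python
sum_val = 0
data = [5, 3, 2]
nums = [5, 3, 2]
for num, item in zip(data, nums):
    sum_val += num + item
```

Let's trace through this code step by step.

Initialize: sum_val = 0
Initialize: data = [5, 3, 2]
Initialize: nums = [5, 3, 2]
Entering loop: for num, item in zip(data, nums):

After execution: sum_val = 20
20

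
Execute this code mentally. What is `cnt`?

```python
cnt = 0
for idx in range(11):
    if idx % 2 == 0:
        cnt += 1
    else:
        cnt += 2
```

Let's trace through this code step by step.

Initialize: cnt = 0
Entering loop: for idx in range(11):

After execution: cnt = 16
16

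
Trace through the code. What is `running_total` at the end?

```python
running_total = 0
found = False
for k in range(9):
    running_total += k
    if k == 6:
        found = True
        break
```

Let's trace through this code step by step.

Initialize: running_total = 0
Initialize: found = False
Entering loop: for k in range(9):

After execution: running_total = 21
21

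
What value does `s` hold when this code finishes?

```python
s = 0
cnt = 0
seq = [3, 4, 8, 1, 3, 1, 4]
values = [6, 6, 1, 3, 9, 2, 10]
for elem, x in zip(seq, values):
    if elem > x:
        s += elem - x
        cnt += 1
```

Let's trace through this code step by step.

Initialize: s = 0
Initialize: cnt = 0
Initialize: seq = [3, 4, 8, 1, 3, 1, 4]
Initialize: values = [6, 6, 1, 3, 9, 2, 10]
Entering loop: for elem, x in zip(seq, values):

After execution: s = 7
7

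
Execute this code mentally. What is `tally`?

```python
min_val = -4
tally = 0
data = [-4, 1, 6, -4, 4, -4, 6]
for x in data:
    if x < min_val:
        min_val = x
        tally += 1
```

Let's trace through this code step by step.

Initialize: min_val = -4
Initialize: tally = 0
Initialize: data = [-4, 1, 6, -4, 4, -4, 6]
Entering loop: for x in data:

After execution: tally = 0
0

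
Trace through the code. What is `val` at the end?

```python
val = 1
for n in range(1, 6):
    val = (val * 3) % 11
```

Let's trace through this code step by step.

Initialize: val = 1
Entering loop: for n in range(1, 6):

After execution: val = 1
1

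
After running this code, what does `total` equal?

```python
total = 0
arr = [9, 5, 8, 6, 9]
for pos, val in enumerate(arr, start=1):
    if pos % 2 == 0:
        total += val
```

Let's trace through this code step by step.

Initialize: total = 0
Initialize: arr = [9, 5, 8, 6, 9]
Entering loop: for pos, val in enumerate(arr, start=1):

After execution: total = 11
11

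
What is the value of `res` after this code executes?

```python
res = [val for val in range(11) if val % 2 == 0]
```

Let's trace through this code step by step.

Initialize: res = [val for val in range(11) if val % 2 == 0]

After execution: res = [0, 2, 4, 6, 8, 10]
[0, 2, 4, 6, 8, 10]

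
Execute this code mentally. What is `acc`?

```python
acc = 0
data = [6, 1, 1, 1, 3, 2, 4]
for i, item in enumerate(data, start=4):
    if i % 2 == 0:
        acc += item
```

Let's trace through this code step by step.

Initialize: acc = 0
Initialize: data = [6, 1, 1, 1, 3, 2, 4]
Entering loop: for i, item in enumerate(data, start=4):

After execution: acc = 14
14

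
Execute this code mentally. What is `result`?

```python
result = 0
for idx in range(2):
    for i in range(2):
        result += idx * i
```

Let's trace through this code step by step.

Initialize: result = 0
Entering loop: for idx in range(2):

After execution: result = 1
1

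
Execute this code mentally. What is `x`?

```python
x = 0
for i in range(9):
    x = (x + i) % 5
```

Let's trace through this code step by step.

Initialize: x = 0
Entering loop: for i in range(9):

After execution: x = 1
1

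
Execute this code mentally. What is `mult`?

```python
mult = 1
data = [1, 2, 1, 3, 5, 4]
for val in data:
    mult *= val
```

Let's trace through this code step by step.

Initialize: mult = 1
Initialize: data = [1, 2, 1, 3, 5, 4]
Entering loop: for val in data:

After execution: mult = 120
120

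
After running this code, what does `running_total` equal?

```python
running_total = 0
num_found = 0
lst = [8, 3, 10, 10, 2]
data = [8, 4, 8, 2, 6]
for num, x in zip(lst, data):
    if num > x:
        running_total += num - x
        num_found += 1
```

Let's trace through this code step by step.

Initialize: running_total = 0
Initialize: num_found = 0
Initialize: lst = [8, 3, 10, 10, 2]
Initialize: data = [8, 4, 8, 2, 6]
Entering loop: for num, x in zip(lst, data):

After execution: running_total = 10
10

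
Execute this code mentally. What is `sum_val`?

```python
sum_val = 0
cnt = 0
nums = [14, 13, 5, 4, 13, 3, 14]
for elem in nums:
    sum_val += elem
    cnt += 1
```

Let's trace through this code step by step.

Initialize: sum_val = 0
Initialize: cnt = 0
Initialize: nums = [14, 13, 5, 4, 13, 3, 14]
Entering loop: for elem in nums:

After execution: sum_val = 66
66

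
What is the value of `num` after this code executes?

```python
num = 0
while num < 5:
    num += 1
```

Let's trace through this code step by step.

Initialize: num = 0
Entering loop: while num < 5:

After execution: num = 5
5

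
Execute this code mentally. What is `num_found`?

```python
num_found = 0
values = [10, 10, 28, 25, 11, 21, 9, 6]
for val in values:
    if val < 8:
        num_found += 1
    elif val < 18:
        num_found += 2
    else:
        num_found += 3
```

Let's trace through this code step by step.

Initialize: num_found = 0
Initialize: values = [10, 10, 28, 25, 11, 21, 9, 6]
Entering loop: for val in values:

After execution: num_found = 18
18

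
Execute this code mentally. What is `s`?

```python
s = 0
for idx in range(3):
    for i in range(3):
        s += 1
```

Let's trace through this code step by step.

Initialize: s = 0
Entering loop: for idx in range(3):

After execution: s = 9
9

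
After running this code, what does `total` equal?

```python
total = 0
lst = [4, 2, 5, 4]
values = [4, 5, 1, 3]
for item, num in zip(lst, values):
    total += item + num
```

Let's trace through this code step by step.

Initialize: total = 0
Initialize: lst = [4, 2, 5, 4]
Initialize: values = [4, 5, 1, 3]
Entering loop: for item, num in zip(lst, values):

After execution: total = 28
28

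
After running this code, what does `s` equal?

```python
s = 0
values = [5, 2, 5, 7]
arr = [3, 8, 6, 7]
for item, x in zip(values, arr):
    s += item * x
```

Let's trace through this code step by step.

Initialize: s = 0
Initialize: values = [5, 2, 5, 7]
Initialize: arr = [3, 8, 6, 7]
Entering loop: for item, x in zip(values, arr):

After execution: s = 110
110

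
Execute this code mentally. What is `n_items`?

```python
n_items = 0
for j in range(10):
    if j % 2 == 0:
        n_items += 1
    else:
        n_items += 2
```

Let's trace through this code step by step.

Initialize: n_items = 0
Entering loop: for j in range(10):

After execution: n_items = 15
15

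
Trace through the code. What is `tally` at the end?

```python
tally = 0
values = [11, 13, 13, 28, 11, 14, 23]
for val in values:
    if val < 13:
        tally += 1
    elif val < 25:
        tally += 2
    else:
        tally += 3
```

Let's trace through this code step by step.

Initialize: tally = 0
Initialize: values = [11, 13, 13, 28, 11, 14, 23]
Entering loop: for val in values:

After execution: tally = 13
13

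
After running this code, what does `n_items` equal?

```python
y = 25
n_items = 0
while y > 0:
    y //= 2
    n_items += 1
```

Let's trace through this code step by step.

Initialize: y = 25
Initialize: n_items = 0
Entering loop: while y > 0:

After execution: n_items = 5
5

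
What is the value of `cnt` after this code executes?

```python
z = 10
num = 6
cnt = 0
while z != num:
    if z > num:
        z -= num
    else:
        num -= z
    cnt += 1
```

Let's trace through this code step by step.

Initialize: z = 10
Initialize: num = 6
Initialize: cnt = 0
Entering loop: while z != num:

After execution: cnt = 3
3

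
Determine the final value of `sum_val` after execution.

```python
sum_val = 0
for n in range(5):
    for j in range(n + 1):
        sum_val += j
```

Let's trace through this code step by step.

Initialize: sum_val = 0
Entering loop: for n in range(5):

After execution: sum_val = 20
20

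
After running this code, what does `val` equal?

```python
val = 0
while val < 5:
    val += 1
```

Let's trace through this code step by step.

Initialize: val = 0
Entering loop: while val < 5:

After execution: val = 5
5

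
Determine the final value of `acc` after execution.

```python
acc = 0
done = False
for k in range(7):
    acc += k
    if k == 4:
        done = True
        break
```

Let's trace through this code step by step.

Initialize: acc = 0
Initialize: done = False
Entering loop: for k in range(7):

After execution: acc = 10
10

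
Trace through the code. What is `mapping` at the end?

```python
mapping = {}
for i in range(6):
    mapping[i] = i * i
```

Let's trace through this code step by step.

Initialize: mapping = {}
Entering loop: for i in range(6):

After execution: mapping = {0: 0, 1: 1, 2: 4, 3: 9, 4: 16, 5: 25}
{0: 0, 1: 1, 2: 4, 3: 9, 4: 16, 5: 25}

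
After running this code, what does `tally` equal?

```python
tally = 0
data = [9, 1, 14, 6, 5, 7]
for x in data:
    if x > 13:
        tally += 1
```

Let's trace through this code step by step.

Initialize: tally = 0
Initialize: data = [9, 1, 14, 6, 5, 7]
Entering loop: for x in data:

After execution: tally = 1
1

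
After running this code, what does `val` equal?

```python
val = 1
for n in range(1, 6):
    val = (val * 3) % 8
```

Let's trace through this code step by step.

Initialize: val = 1
Entering loop: for n in range(1, 6):

After execution: val = 3
3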